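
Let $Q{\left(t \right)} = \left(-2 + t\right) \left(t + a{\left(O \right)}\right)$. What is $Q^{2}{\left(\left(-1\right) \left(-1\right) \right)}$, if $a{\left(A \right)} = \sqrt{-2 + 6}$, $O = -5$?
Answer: $9$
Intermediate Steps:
$a{\left(A \right)} = 2$ ($a{\left(A \right)} = \sqrt{4} = 2$)
$Q{\left(t \right)} = \left(-2 + t\right) \left(2 + t\right)$ ($Q{\left(t \right)} = \left(-2 + t\right) \left(t + 2\right) = \left(-2 + t\right) \left(2 + t\right)$)
$Q^{2}{\left(\left(-1\right) \left(-1\right) \right)} = \left(-4 + \left(\left(-1\right) \left(-1\right)\right)^{2}\right)^{2} = \left(-4 + 1^{2}\right)^{2} = \left(-4 + 1\right)^{2} = \left(-3\right)^{2} = 9$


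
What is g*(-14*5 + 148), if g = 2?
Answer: 156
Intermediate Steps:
g*(-14*5 + 148) = 2*(-14*5 + 148) = 2*(-70 + 148) = 2*78 = 156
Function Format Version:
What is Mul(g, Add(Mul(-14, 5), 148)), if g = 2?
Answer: 156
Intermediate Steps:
Mul(g, Add(Mul(-14, 5), 148)) = Mul(2, Add(Mul(-14, 5), 148)) = Mul(2, Add(-70, 148)) = Mul(2, 78) = 156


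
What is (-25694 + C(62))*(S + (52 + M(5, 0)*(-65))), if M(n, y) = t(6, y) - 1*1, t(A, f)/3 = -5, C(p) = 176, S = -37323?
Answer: 924542658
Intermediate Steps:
t(A, f) = -15 (t(A, f) = 3*(-5) = -15)
M(n, y) = -16 (M(n, y) = -15 - 1*1 = -15 - 1 = -16)
(-25694 + C(62))*(S + (52 + M(5, 0)*(-65))) = (-25694 + 176)*(-37323 + (52 - 16*(-65))) = -25518*(-37323 + (52 + 1040)) = -25518*(-37323 + 1092) = -25518*(-36231) = 924542658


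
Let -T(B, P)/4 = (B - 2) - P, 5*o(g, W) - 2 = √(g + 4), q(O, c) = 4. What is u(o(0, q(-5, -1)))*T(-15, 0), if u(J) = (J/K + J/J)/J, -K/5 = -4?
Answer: 442/5 ≈ 88.400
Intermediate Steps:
K = 20 (K = -5*(-4) = 20)
o(g, W) = ⅖ + √(4 + g)/5 (o(g, W) = ⅖ + √(g + 4)/5 = ⅖ + √(4 + g)/5)
T(B, P) = 8 - 4*B + 4*P (T(B, P) = -4*((B - 2) - P) = -4*((-2 + B) - P) = -4*(-2 + B - P) = 8 - 4*B + 4*P)
u(J) = (1 + J/20)/J (u(J) = (J/20 + J/J)/J = (J*(1/20) + 1)/J = (J/20 + 1)/J = (1 + J/20)/J)
u(o(0, q(-5, -1)))*T(-15, 0) = ((20 + (⅖ + √(4 + 0)/5))/(20*(⅖ + √(4 + 0)/5)))*(8 - 4*(-15) + 4*0) = ((20 + (⅖ + √4/5))/(20*(⅖ + √4/5)))*(8 + 60 + 0) = ((20 + (⅖ + (⅕)*2))/(20*(⅖ + (⅕)*2)))*68 = ((20 + (⅖ + ⅖))/(20*(⅖ + ⅖)))*68 = ((20 + ⅘)/(20*(⅘)))*68 = ((1/20)*(5/4)*(104/5))*68 = (13/10)*68 = 442/5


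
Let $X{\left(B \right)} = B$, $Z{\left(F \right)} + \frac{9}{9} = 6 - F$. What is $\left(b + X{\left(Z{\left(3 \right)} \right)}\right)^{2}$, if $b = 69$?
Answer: $5041$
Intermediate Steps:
$Z{\left(F \right)} = 5 - F$ ($Z{\left(F \right)} = -1 - \left(-6 + F\right) = 5 - F$)
$\left(b + X{\left(Z{\left(3 \right)} \right)}\right)^{2} = \left(69 + \left(5 - 3\right)\right)^{2} = \left(69 + 2\right)^{2} = 71^{2} = 5041$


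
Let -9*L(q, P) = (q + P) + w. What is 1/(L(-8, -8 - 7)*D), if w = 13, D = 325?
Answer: 9/3250 ≈ 0.0027692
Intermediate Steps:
L(q, P) = -13/9 - P/9 - q/9 (L(q, P) = -((q + P) + 13)/9 = -((P + q) + 13)/9 = -(13 + P + q)/9 = -13/9 - P/9 - q/9)
1/(L(-8, -8 - 7)*D) = 1/((-13/9 - (-8 - 7)/9 - ⅑*(-8))*325) = 1/((-13/9 - ⅑*(-15) + 8/9)*325) = 1/((-13/9 + 5/3 + 8/9)*325) = 1/((10/9)*325) = 1/(3250/9) = 9/3250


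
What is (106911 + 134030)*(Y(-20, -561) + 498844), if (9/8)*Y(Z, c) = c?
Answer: 360215468876/3 ≈ 1.2007e+11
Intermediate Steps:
Y(Z, c) = 8*c/9
(106911 + 134030)*(Y(-20, -561) + 498844) = (106911 + 134030)*((8/9)*(-561) + 498844) = 240941*(-1496/3 + 498844) = 240941*(1495036/3) = 360215468876/3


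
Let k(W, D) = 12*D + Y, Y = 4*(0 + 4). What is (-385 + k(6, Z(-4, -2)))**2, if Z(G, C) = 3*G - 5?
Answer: 328329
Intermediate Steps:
Y = 16 (Y = 4*4 = 16)
Z(G, C) = -5 + 3*G
k(W, D) = 16 + 12*D (k(W, D) = 12*D + 16 = 16 + 12*D)
(-385 + k(6, Z(-4, -2)))**2 = (-385 + (16 + 12*(-5 + 3*(-4))))**2 = (-385 + (16 + 12*(-5 - 12)))**2 = (-385 + (16 + 12*(-17)))**2 = (-385 + (16 - 204))**2 = (-385 - 188)**2 = (-573)**2 = 328329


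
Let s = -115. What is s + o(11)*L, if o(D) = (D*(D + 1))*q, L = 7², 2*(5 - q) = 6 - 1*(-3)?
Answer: 3119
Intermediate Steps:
q = ½ (q = 5 - (6 - 1*(-3))/2 = 5 - (6 + 3)/2 = 5 - ½*9 = 5 - 9/2 = ½ ≈ 0.50000)
L = 49
o(D) = D*(1 + D)/2 (o(D) = (D*(D + 1))*(½) = (D*(1 + D))*(½) = D*(1 + D)/2)
s + o(11)*L = -115 + ((½)*11*(1 + 11))*49 = -115 + ((½)*11*12)*49 = -115 + 66*49 = -115 + 3234 = 3119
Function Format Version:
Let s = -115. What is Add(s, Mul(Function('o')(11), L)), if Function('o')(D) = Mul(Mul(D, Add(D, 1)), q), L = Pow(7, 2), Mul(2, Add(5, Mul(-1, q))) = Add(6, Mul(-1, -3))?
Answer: 3119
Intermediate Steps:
q = Rational(1, 2) (q = Add(5, Mul(Rational(-1, 2), Add(6, Mul(-1, -3)))) = Add(5, Mul(Rational(-1, 2), Add(6, 3))) = Add(5, Mul(Rational(-1, 2), 9)) = Add(5, Rational(-9, 2)) = Rational(1, 2) ≈ 0.50000)
L = 49
Function('o')(D) = Mul(Rational(1, 2), D, Add(1, D)) (Function('o')(D) = Mul(Mul(D, Add(D, 1)), Rational(1, 2)) = Mul(Mul(D, Add(1, D)), Rational(1, 2)) = Mul(Rational(1, 2), D, Add(1, D)))
Add(s, Mul(Function('o')(11), L)) = Add(-115, Mul(Mul(Rational(1, 2), 11, Add(1, 11)), 49)) = Add(-115, Mul(Mul(Rational(1, 2), 11, 12), 49)) = Add(-115, Mul(66, 49)) = Add(-115, 3234) = 3119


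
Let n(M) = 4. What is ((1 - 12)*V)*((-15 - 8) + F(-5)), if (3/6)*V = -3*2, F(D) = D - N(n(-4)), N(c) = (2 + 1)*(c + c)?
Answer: -6864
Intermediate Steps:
N(c) = 6*c (N(c) = 3*(2*c) = 6*c)
F(D) = -24 + D (F(D) = D - 6*4 = D - 1*24 = D - 24 = -24 + D)
V = -12 (V = 2*(-3*2) = 2*(-6) = -12)
((1 - 12)*V)*((-15 - 8) + F(-5)) = ((1 - 12)*(-12))*((-15 - 8) + (-24 - 5)) = (-11*(-12))*(-23 - 29) = 132*(-52) = -6864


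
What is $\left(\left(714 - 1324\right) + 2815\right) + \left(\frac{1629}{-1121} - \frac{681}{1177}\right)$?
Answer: $\frac{2906633751}{1319417} \approx 2203.0$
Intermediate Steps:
$\left(\left(714 - 1324\right) + 2815\right) + \left(\frac{1629}{-1121} - \frac{681}{1177}\right) = \left(\left(714 - 1324\right) + 2815\right) + \left(1629 \left(- \frac{1}{1121}\right) - \frac{681}{1177}\right) = \left(-610 + 2815\right) - \frac{2680734}{1319417} = 2205 - \frac{2680734}{1319417} = \frac{2906633751}{1319417}$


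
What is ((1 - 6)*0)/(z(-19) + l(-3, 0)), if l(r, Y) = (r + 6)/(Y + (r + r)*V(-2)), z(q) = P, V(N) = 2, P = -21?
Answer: 0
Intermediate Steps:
z(q) = -21
l(r, Y) = (6 + r)/(Y + 4*r) (l(r, Y) = (r + 6)/(Y + (r + r)*2) = (6 + r)/(Y + (2*r)*2) = (6 + r)/(Y + 4*r))
((1 - 6)*0)/(z(-19) + l(-3, 0)) = ((1 - 6)*0)/(-21 + (6 - 3)/(0 + 4*(-3))) = (-5*0)/(-21 + 3/(0 - 12)) = 0/(-21 + 3/(-12)) = 0/(-21 - 1/12*3) = 0/(-21 - ¼) = 0/(-85/4) = 0*(-4/85) = 0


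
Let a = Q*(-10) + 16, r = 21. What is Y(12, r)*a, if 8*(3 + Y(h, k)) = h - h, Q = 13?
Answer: 342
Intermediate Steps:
Y(h, k) = -3 (Y(h, k) = -3 + (h - h)/8 = -3 + (1/8)*0 = -3 + 0 = -3)
a = -114 (a = 13*(-10) + 16 = -130 + 16 = -114)
Y(12, r)*a = -3*(-114) = 342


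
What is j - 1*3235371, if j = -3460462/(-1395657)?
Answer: -4515464723285/1395657 ≈ -3.2354e+6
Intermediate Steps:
j = 3460462/1395657 (j = -3460462*(-1/1395657) = 3460462/1395657 ≈ 2.4795)
j - 1*3235371 = 3460462/1395657 - 1*3235371 = 3460462/1395657 - 3235371 = -4515464723285/1395657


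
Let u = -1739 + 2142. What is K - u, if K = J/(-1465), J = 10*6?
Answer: -118091/293 ≈ -403.04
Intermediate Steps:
u = 403
J = 60
K = -12/293 (K = 60/(-1465) = 60*(-1/1465) = -12/293 ≈ -0.040956)
K - u = -12/293 - 1*403 = -12/293 - 403 = -118091/293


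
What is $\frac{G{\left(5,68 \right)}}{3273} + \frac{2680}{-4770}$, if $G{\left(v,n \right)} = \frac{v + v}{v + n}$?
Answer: $- \frac{21342734}{37989711} \approx -0.5618$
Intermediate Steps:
$G{\left(v,n \right)} = \frac{2 v}{n + v}$
$\frac{G{\left(5,68 \right)}}{3273} + \frac{2680}{-4770} = \frac{2 \cdot 5 \frac{1}{68 + 5}}{3273} + \frac{2680}{-4770} = 2 \cdot 5 \cdot \frac{1}{73} \cdot \frac{1}{3273} + 2680 \left(- \frac{1}{4770}\right) = 2 \cdot 5 \cdot \frac{1}{73} \cdot \frac{1}{3273} - \frac{268}{477} = \frac{10}{73} \cdot \frac{1}{3273} - \frac{268}{477} = \frac{10}{238929} - \frac{268}{477} = - \frac{21342734}{37989711}$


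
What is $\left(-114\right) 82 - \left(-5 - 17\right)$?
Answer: $-9326$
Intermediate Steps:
$\left(-114\right) 82 - \left(-5 - 17\right) = -9348 - -22 = -9348 + \left(-30 + 52\right) = -9348 + 22 = -9326$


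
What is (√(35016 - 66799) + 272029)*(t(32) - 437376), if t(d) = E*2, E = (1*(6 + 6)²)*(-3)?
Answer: -119213988960 - 438240*I*√31783 ≈ -1.1921e+11 - 7.8129e+7*I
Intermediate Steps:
E = -432 (E = (1*12²)*(-3) = (1*144)*(-3) = 144*(-3) = -432)
t(d) = -864 (t(d) = -432*2 = -864)
(√(35016 - 66799) + 272029)*(t(32) - 437376) = (√(35016 - 66799) + 272029)*(-864 - 437376) = (√(-31783) + 272029)*(-438240) = (I*√31783 + 272029)*(-438240) = (272029 + I*√31783)*(-438240) = -119213988960 - 438240*I*√31783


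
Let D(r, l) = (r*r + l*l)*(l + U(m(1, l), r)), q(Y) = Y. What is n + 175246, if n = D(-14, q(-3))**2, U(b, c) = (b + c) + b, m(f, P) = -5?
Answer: 30811471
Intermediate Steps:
U(b, c) = c + 2*b
D(r, l) = (l**2 + r**2)*(-10 + l + r) (D(r, l) = (r*r + l*l)*(l + (r + 2*(-5))) = (r**2 + l**2)*(l + (r - 10)) = (l**2 + r**2)*(l + (-10 + r)) = (l**2 + r**2)*(-10 + l + r))
n = 30636225 (n = ((-3)**3 - 3*(-14)**2 + (-3)**2*(-10 - 14) + (-14)**2*(-10 - 14))**2 = (-27 - 3*196 + 9*(-24) + 196*(-24))**2 = (-27 - 588 - 216 - 4704)**2 = (-5535)**2 = 30636225)
n + 175246 = 30636225 + 175246 = 30811471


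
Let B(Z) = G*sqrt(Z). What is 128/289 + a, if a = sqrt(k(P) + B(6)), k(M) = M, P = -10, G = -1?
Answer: 128/289 + I*sqrt(10 + sqrt(6)) ≈ 0.44291 + 3.5284*I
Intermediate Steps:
B(Z) = -sqrt(Z)
a = sqrt(-10 - sqrt(6)) ≈ 3.5284*I
128/289 + a = 128/289 + sqrt(-10 - sqrt(6))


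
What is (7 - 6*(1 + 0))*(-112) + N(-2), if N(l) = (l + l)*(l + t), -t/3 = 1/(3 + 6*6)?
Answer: -1348/13 ≈ -103.69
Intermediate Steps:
t = -1/13 (t = -3/(3 + 6*6) = -3/(3 + 36) = -3/39 = -3*1/39 = -1/13 ≈ -0.076923)
N(l) = 2*l*(-1/13 + l) (N(l) = (l + l)*(l - 1/13) = (2*l)*(-1/13 + l) = 2*l*(-1/13 + l))
(7 - 6*(1 + 0))*(-112) + N(-2) = (7 - 6*(1 + 0))*(-112) + (2/13)*(-2)*(-1 + 13*(-2)) = (7 - 6*1)*(-112) + (2/13)*(-2)*(-1 - 26) = (7 - 6)*(-112) + (2/13)*(-2)*(-27) = 1*(-112) + 108/13 = -112 + 108/13 = -1348/13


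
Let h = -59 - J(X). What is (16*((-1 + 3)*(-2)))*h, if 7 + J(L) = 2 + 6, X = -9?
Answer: 3840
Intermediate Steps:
J(L) = 1 (J(L) = -7 + (2 + 6) = -7 + 8 = 1)
h = -60 (h = -59 - 1*1 = -59 - 1 = -60)
(16*((-1 + 3)*(-2)))*h = (16*((-1 + 3)*(-2)))*(-60) = (16*(2*(-2)))*(-60) = (16*(-4))*(-60) = -64*(-60) = 3840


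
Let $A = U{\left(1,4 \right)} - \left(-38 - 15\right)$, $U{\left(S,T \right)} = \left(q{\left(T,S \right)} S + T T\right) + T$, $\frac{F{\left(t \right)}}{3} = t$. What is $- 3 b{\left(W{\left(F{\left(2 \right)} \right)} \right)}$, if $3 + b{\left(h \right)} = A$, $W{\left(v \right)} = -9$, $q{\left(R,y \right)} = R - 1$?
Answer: $-219$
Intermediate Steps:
$F{\left(t \right)} = 3 t$
$q{\left(R,y \right)} = -1 + R$
$U{\left(S,T \right)} = T + T^{2} + S \left(-1 + T\right)$ ($U{\left(S,T \right)} = \left(\left(-1 + T\right) S + T T\right) + T = \left(S \left(-1 + T\right) + T^{2}\right) + T = \left(T^{2} + S \left(-1 + T\right)\right) + T = T + T^{2} + S \left(-1 + T\right)$)
$A = 76$ ($A = \left(4 + 4^{2} + 1 \left(-1 + 4\right)\right) - \left(-38 - 15\right) = \left(4 + 16 + 1 \cdot 3\right) - -53 = \left(4 + 16 + 3\right) + 53 = 23 + 53 = 76$)
$b{\left(h \right)} = 73$ ($b{\left(h \right)} = -3 + 76 = 73$)
$- 3 b{\left(W{\left(F{\left(2 \right)} \right)} \right)} = \left(-3\right) 73 = -219$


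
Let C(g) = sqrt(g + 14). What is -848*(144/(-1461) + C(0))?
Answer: 40704/487 - 848*sqrt(14) ≈ -3089.3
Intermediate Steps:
C(g) = sqrt(14 + g)
-848*(144/(-1461) + C(0)) = -848*(144/(-1461) + sqrt(14 + 0)) = -848*(144*(-1/1461) + sqrt(14)) = -848*(-48/487 + sqrt(14)) = 40704/487 - 848*sqrt(14)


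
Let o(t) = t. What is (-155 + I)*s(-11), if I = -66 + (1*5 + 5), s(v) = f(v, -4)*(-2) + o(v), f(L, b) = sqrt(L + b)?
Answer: 2321 + 422*I*sqrt(15) ≈ 2321.0 + 1634.4*I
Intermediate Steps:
s(v) = v - 2*sqrt(-4 + v) (s(v) = sqrt(v - 4)*(-2) + v = sqrt(-4 + v)*(-2) + v = -2*sqrt(-4 + v) + v = v - 2*sqrt(-4 + v))
I = -56 (I = -66 + (5 + 5) = -66 + 10 = -56)
(-155 + I)*s(-11) = (-155 - 56)*(-11 - 2*sqrt(-4 - 11)) = -211*(-11 - 2*I*sqrt(15)) = 2321 + 422*I*sqrt(15)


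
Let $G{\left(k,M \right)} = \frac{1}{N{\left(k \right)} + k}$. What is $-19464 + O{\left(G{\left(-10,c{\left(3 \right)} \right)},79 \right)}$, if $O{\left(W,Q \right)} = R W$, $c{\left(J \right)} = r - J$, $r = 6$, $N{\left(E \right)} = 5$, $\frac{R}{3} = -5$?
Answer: $-19461$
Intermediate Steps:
$R = -15$ ($R = 3 \left(-5\right) = -15$)
$c{\left(J \right)} = 6 - J$
$G{\left(k,M \right)} = \frac{1}{5 + k}$
$O{\left(W,Q \right)} = - 15 W$
$-19464 + O{\left(G{\left(-10,c{\left(3 \right)} \right)},79 \right)} = -19464 - \frac{15}{5 - 10} = -19464 - \frac{15}{-5} = -19464 - -3 = -19464 + 3 = -19461$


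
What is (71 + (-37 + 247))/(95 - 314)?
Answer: -281/219 ≈ -1.2831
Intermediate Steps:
(71 + (-37 + 247))/(95 - 314) = (71 + 210)/(-219) = 281*(-1/219) = -281/219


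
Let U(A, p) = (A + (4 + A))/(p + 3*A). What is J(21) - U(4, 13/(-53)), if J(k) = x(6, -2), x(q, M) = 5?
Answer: 2479/623 ≈ 3.9791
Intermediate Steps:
J(k) = 5
U(A, p) = (4 + 2*A)/(p + 3*A)
J(21) - U(4, 13/(-53)) = 5 - 2*(2 + 4)/(13/(-53) + 3*4) = 5 - 2*6/(13*(-1/53) + 12) = 5 - 2*6/(-13/53 + 12) = 5 - 2*6/623/53 = 5 - 2*53*6/623 = 5 - 1*636/623 = 5 - 636/623 = 2479/623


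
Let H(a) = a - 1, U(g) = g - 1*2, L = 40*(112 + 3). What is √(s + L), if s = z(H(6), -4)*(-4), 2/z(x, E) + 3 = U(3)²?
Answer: 2*√1151 ≈ 67.853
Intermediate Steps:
L = 4600 (L = 40*115 = 4600)
U(g) = -2 + g (U(g) = g - 2 = -2 + g)
H(a) = -1 + a
z(x, E) = -1 (z(x, E) = 2/(-3 + (-2 + 3)²) = 2/(-3 + 1²) = 2/(-3 + 1) = 2/(-2) = 2*(-½) = -1)
s = 4 (s = -1*(-4) = 4)
√(s + L) = √(4 + 4600) = √4604 = 2*√1151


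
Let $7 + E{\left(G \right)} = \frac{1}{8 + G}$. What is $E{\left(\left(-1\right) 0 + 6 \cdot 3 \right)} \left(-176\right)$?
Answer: $\frac{15928}{13} \approx 1225.2$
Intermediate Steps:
$E{\left(G \right)} = -7 + \frac{1}{8 + G}$
$E{\left(\left(-1\right) 0 + 6 \cdot 3 \right)} \left(-176\right) = \frac{-55 - 7 \left(\left(-1\right) 0 + 6 \cdot 3\right)}{8 + \left(\left(-1\right) 0 + 6 \cdot 3\right)} \left(-176\right) = \frac{-55 - 7 \left(0 + 18\right)}{8 + \left(0 + 18\right)} \left(-176\right) = \frac{-55 - 126}{8 + 18} \left(-176\right) = \frac{-55 - 126}{26} \left(-176\right) = \frac{1}{26} \left(-181\right) \left(-176\right) = \left(- \frac{181}{26}\right) \left(-176\right) = \frac{15928}{13}$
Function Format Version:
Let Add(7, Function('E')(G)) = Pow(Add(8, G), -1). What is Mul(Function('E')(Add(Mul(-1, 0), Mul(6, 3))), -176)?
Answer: Rational(15928, 13) ≈ 1225.2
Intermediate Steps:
Function('E')(G) = Add(-7, Pow(Add(8, G), -1))
Mul(Function('E')(Add(Mul(-1, 0), Mul(6, 3))), -176) = Mul(Mul(Pow(Add(8, Add(Mul(-1, 0), Mul(6, 3))), -1), Add(-55, Mul(-7, Add(Mul(-1, 0), Mul(6, 3))))), -176) = Mul(Mul(Pow(Add(8, Add(0, 18)), -1), Add(-55, Mul(-7, Add(0, 18)))), -176) = Mul(Mul(Pow(Add(8, 18), -1), Add(-55, Mul(-7, 18))), -176) = Mul(Mul(Pow(26, -1), Add(-55, -126)), -176) = Mul(Mul(Rational(1, 26), -181), -176) = Mul(Rational(-181, 26), -176) = Rational(15928, 13)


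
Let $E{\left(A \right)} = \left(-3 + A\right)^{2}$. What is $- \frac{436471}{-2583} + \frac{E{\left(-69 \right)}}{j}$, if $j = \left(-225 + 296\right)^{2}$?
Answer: $\frac{316234369}{1860129} \approx 170.01$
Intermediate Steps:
$j = 5041$ ($j = 71^{2} = 5041$)
$- \frac{436471}{-2583} + \frac{E{\left(-69 \right)}}{j} = - \frac{436471}{-2583} + \frac{\left(-3 - 69\right)^{2}}{5041} = \left(-436471\right) \left(- \frac{1}{2583}\right) + \left(-72\right)^{2} \cdot \frac{1}{5041} = \frac{62353}{369} + 5184 \cdot \frac{1}{5041} = \frac{62353}{369} + \frac{5184}{5041} = \frac{316234369}{1860129}$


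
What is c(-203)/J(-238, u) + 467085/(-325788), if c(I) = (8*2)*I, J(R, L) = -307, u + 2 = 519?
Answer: 304921443/33338972 ≈ 9.1461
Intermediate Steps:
u = 517 (u = -2 + 519 = 517)
c(I) = 16*I
c(-203)/J(-238, u) + 467085/(-325788) = (16*(-203))/(-307) + 467085/(-325788) = -3248*(-1/307) + 467085*(-1/325788) = 3248/307 - 155695/108596 = 304921443/33338972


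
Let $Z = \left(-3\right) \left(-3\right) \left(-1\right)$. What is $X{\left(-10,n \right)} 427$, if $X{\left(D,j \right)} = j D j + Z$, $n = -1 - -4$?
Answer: $-42273$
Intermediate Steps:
$n = 3$ ($n = -1 + 4 = 3$)
$Z = -9$ ($Z = 9 \left(-1\right) = -9$)
$X{\left(D,j \right)} = -9 + D j^{2}$ ($X{\left(D,j \right)} = j D j - 9 = D j j - 9 = D j^{2} - 9 = -9 + D j^{2}$)
$X{\left(-10,n \right)} 427 = \left(-9 - 10 \cdot 3^{2}\right) 427 = \left(-9 - 90\right) 427 = \left(-99\right) 427 = -42273$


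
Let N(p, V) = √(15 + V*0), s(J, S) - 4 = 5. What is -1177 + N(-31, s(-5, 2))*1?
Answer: -1177 + √15 ≈ -1173.1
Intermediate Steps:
s(J, S) = 9 (s(J, S) = 4 + 5 = 9)
N(p, V) = √15 (N(p, V) = √(15 + 0) = √15)
-1177 + N(-31, s(-5, 2))*1 = -1177 + √15*1 = -1177 + √15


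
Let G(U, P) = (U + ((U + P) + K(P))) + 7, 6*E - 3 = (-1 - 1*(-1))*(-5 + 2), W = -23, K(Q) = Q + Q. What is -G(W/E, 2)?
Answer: 79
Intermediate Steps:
K(Q) = 2*Q
E = ½ (E = ½ + ((-1 - 1*(-1))*(-5 + 2))/6 = ½ + ((-1 + 1)*(-3))/6 = ½ + (0*(-3))/6 = ½ + (⅙)*0 = ½ + 0 = ½ ≈ 0.50000)
G(U, P) = 7 + 2*U + 3*P (G(U, P) = (U + ((U + P) + 2*P)) + 7 = (U + ((P + U) + 2*P)) + 7 = (U + (U + 3*P)) + 7 = (2*U + 3*P) + 7 = 7 + 2*U + 3*P)
-G(W/E, 2) = -(7 + 2*(-23/½) + 3*2) = -(7 + 2*(-23*2) + 6) = -(7 + 2*(-46) + 6) = -(7 - 92 + 6) = -1*(-79) = 79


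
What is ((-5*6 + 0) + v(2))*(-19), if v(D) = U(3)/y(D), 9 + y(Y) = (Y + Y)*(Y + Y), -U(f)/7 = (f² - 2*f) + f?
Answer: 684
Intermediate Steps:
U(f) = -7*f² + 7*f (U(f) = -7*((f² - 2*f) + f) = -7*(f² - f) = -7*f² + 7*f)
y(Y) = -9 + 4*Y² (y(Y) = -9 + (Y + Y)*(Y + Y) = -9 + (2*Y)*(2*Y) = -9 + 4*Y²)
v(D) = -42/(-9 + 4*D²) (v(D) = (7*3*(1 - 1*3))/(-9 + 4*D²) = (7*3*(1 - 3))/(-9 + 4*D²) = (7*3*(-2))/(-9 + 4*D²) = -42/(-9 + 4*D²))
((-5*6 + 0) + v(2))*(-19) = ((-5*6 + 0) - 42/(-9 + 4*2²))*(-19) = ((-30 + 0) - 42/(-9 + 4*4))*(-19) = (-30 - 42/(-9 + 16))*(-19) = (-30 - 42/7)*(-19) = (-30 - 42*⅐)*(-19) = (-30 - 6)*(-19) = -36*(-19) = 684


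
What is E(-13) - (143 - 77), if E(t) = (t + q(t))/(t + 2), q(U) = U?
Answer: -700/11 ≈ -63.636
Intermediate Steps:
E(t) = 2*t/(2 + t) (E(t) = (t + t)/(t + 2) = (2*t)/(2 + t) = 2*t/(2 + t))
E(-13) - (143 - 77) = 2*(-13)/(2 - 13) - (143 - 77) = 2*(-13)/(-11) - 1*66 = 2*(-13)*(-1/11) - 66 = 26/11 - 66 = -700/11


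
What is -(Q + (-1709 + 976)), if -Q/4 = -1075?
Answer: -3567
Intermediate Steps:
Q = 4300 (Q = -4*(-1075) = 4300)
-(Q + (-1709 + 976)) = -(4300 + (-1709 + 976)) = -(4300 - 733) = -1*3567 = -3567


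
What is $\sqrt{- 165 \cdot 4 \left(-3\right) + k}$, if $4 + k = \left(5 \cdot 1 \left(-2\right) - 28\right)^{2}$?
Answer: $6 \sqrt{95} \approx 58.481$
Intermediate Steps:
$k = 1440$ ($k = -4 + \left(5 \cdot 1 \left(-2\right) - 28\right)^{2} = -4 + \left(5 \left(-2\right) - 28\right)^{2} = -4 + \left(-10 - 28\right)^{2} = -4 + \left(-38\right)^{2} = -4 + 1444 = 1440$)
$\sqrt{- 165 \cdot 4 \left(-3\right) + k} = \sqrt{- 165 \cdot 4 \left(-3\right) + 1440} = \sqrt{\left(-165\right) \left(-12\right) + 1440} = \sqrt{1980 + 1440} = \sqrt{3420} = 6 \sqrt{95}$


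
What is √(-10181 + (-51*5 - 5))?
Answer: I*√10441 ≈ 102.18*I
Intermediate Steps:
√(-10181 + (-51*5 - 5)) = √(-10181 + (-255 - 5)) = √(-10181 - 260) = √(-10441) = I*√10441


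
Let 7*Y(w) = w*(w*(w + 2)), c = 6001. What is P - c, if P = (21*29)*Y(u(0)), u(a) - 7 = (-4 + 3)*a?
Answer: 32366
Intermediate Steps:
u(a) = 7 - a (u(a) = 7 + (-4 + 3)*a = 7 - a)
Y(w) = w**2*(2 + w)/7 (Y(w) = (w*(w*(w + 2)))/7 = (w*(w*(2 + w)))/7 = (w**2*(2 + w))/7 = w**2*(2 + w)/7)
P = 38367 (P = (21*29)*((7 - 1*0)**2*(2 + (7 - 1*0))/7) = 609*((7 + 0)**2*(2 + (7 + 0))/7) = 609*((1/7)*7**2*(2 + 7)) = 609*((1/7)*49*9) = 609*63 = 38367)
P - c = 38367 - 1*6001 = 38367 - 6001 = 32366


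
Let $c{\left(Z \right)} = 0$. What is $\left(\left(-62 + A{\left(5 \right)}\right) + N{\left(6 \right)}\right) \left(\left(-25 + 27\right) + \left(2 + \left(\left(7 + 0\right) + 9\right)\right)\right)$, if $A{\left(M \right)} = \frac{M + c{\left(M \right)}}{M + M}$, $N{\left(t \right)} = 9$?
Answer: $-1050$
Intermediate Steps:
$A{\left(M \right)} = \frac{1}{2}$ ($A{\left(M \right)} = \frac{M + 0}{M + M} = \frac{M}{2 M} = M \frac{1}{2 M} = \frac{1}{2}$)
$\left(\left(-62 + A{\left(5 \right)}\right) + N{\left(6 \right)}\right) \left(\left(-25 + 27\right) + \left(2 + \left(\left(7 + 0\right) + 9\right)\right)\right) = \left(\left(-62 + \frac{1}{2}\right) + 9\right) \left(\left(-25 + 27\right) + \left(2 + \left(\left(7 + 0\right) + 9\right)\right)\right) = \left(- \frac{123}{2} + 9\right) \left(2 + \left(2 + \left(7 + 9\right)\right)\right) = - \frac{105 \left(2 + \left(2 + 16\right)\right)}{2} = - \frac{105 \left(2 + 18\right)}{2} = \left(- \frac{105}{2}\right) 20 = -1050$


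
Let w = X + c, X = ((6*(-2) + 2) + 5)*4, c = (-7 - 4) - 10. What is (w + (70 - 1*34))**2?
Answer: 25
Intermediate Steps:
c = -21 (c = -11 - 10 = -21)
X = -20 (X = ((-12 + 2) + 5)*4 = (-10 + 5)*4 = -5*4 = -20)
w = -41 (w = -20 - 21 = -41)
(w + (70 - 1*34))**2 = (-41 + (70 - 1*34))**2 = (-41 + (70 - 34))**2 = (-41 + 36)**2 = (-5)**2 = 25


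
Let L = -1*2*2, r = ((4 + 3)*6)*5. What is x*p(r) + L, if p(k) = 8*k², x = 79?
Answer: 27871196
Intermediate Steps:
r = 210 (r = (7*6)*5 = 42*5 = 210)
L = -4 (L = -2*2 = -4)
x*p(r) + L = 79*(8*210²) - 4 = 79*(8*44100) - 4 = 79*352800 - 4 = 27871200 - 4 = 27871196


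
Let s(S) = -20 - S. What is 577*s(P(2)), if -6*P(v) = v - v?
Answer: -11540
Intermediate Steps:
P(v) = 0 (P(v) = -(v - v)/6 = -⅙*0 = 0)
577*s(P(2)) = 577*(-20 - 1*0) = 577*(-20 + 0) = 577*(-20) = -11540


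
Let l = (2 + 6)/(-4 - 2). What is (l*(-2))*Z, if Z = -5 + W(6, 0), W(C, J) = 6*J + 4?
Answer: -8/3 ≈ -2.6667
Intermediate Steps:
l = -4/3 (l = 8/(-6) = 8*(-⅙) = -4/3 ≈ -1.3333)
W(C, J) = 4 + 6*J
Z = -1 (Z = -5 + (4 + 6*0) = -5 + (4 + 0) = -5 + 4 = -1)
(l*(-2))*Z = -4/3*(-2)*(-1) = (8/3)*(-1) = -8/3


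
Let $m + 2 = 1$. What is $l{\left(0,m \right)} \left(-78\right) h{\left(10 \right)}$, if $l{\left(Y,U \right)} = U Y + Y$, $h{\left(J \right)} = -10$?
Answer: $0$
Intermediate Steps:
$m = -1$ ($m = -2 + 1 = -1$)
$l{\left(Y,U \right)} = Y + U Y$
$l{\left(0,m \right)} \left(-78\right) h{\left(10 \right)} = 0 \left(1 - 1\right) \left(-78\right) \left(-10\right) = 0 \cdot 0 \left(-78\right) \left(-10\right) = 0 \left(-78\right) \left(-10\right) = 0 \left(-10\right) = 0$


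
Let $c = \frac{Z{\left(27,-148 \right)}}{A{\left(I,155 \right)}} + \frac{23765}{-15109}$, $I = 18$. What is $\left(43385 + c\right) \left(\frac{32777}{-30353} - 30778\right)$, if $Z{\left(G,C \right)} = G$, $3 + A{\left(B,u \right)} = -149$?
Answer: $- \frac{93080485885871698827}{69707728504} \approx -1.3353 \cdot 10^{9}$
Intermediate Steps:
$A{\left(B,u \right)} = -152$ ($A{\left(B,u \right)} = -3 - 149 = -152$)
$c = - \frac{4020223}{2296568}$ ($c = \frac{27}{-152} + \frac{23765}{-15109} = 27 \left(- \frac{1}{152}\right) + 23765 \left(- \frac{1}{15109}\right) = - \frac{27}{152} - \frac{23765}{15109} = - \frac{4020223}{2296568} \approx -1.7505$)
$\left(43385 + c\right) \left(\frac{32777}{-30353} - 30778\right) = \left(43385 - \frac{4020223}{2296568}\right) \left(\frac{32777}{-30353} - 30778\right) = \frac{99632582457 \left(32777 \left(- \frac{1}{30353}\right) - 30778\right)}{2296568} = \frac{99632582457 \left(- \frac{32777}{30353} - 30778\right)}{2296568} = \frac{99632582457}{2296568} \left(- \frac{934237411}{30353}\right) = - \frac{93080485885871698827}{69707728504}$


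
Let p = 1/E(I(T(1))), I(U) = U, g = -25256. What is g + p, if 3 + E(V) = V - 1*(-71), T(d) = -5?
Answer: -1591127/63 ≈ -25256.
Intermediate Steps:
E(V) = 68 + V (E(V) = -3 + (V - 1*(-71)) = -3 + (V + 71) = -3 + (71 + V) = 68 + V)
p = 1/63 (p = 1/(68 - 5) = 1/63 ≈ 0.015873)
g + p = -25256 + 1/63 = -1591127/63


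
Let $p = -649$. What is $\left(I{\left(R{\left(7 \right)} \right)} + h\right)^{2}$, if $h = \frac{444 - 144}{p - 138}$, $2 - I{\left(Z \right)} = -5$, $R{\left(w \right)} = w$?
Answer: $\frac{27133681}{619369} \approx 43.809$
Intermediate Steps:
$I{\left(Z \right)} = 7$ ($I{\left(Z \right)} = 2 - -5 = 2 + 5 = 7$)
$h = - \frac{300}{787}$ ($h = \frac{444 - 144}{-649 - 138} = \frac{300}{-787} = 300 \left(- \frac{1}{787}\right) = - \frac{300}{787} \approx -0.38119$)
$\left(I{\left(R{\left(7 \right)} \right)} + h\right)^{2} = \left(7 - \frac{300}{787}\right)^{2} = \left(\frac{5209}{787}\right)^{2} = \frac{27133681}{619369}$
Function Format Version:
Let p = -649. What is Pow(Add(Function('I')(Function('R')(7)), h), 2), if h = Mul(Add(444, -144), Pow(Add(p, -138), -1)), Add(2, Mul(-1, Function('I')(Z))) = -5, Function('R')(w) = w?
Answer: Rational(27133681, 619369) ≈ 43.809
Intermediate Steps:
Function('I')(Z) = 7 (Function('I')(Z) = Add(2, Mul(-1, -5)) = Add(2, 5) = 7)
h = Rational(-300, 787) (h = Mul(Add(444, -144), Pow(Add(-649, -138), -1)) = Mul(300, Pow(-787, -1)) = Mul(300, Rational(-1, 787)) = Rational(-300, 787) ≈ -0.38119)
Pow(Add(Function('I')(Function('R')(7)), h), 2) = Pow(Add(7, Rational(-300, 787)), 2) = Pow(Rational(5209, 787), 2) = Rational(27133681, 619369)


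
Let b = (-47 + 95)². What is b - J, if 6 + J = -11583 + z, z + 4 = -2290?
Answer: 16187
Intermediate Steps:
z = -2294 (z = -4 - 2290 = -2294)
b = 2304 (b = 48² = 2304)
J = -13883 (J = -6 + (-11583 - 2294) = -6 - 13877 = -13883)
b - J = 2304 - 1*(-13883) = 2304 + 13883 = 16187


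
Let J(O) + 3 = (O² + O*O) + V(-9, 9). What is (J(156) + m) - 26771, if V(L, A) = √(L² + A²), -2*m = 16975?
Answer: 26821/2 + 9*√2 ≈ 13423.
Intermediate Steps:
m = -16975/2 (m = -½*16975 = -16975/2 ≈ -8487.5)
V(L, A) = √(A² + L²)
J(O) = -3 + 2*O² + 9*√2 (J(O) = -3 + ((O² + O*O) + √(9² + (-9)²)) = -3 + ((O² + O²) + √(81 + 81)) = -3 + (2*O² + √162) = -3 + (2*O² + 9*√2) = -3 + 2*O² + 9*√2)
(J(156) + m) - 26771 = ((-3 + 2*156² + 9*√2) - 16975/2) - 26771 = ((-3 + 2*24336 + 9*√2) - 16975/2) - 26771 = ((-3 + 48672 + 9*√2) - 16975/2) - 26771 = ((48669 + 9*√2) - 16975/2) - 26771 = (80363/2 + 9*√2) - 26771 = 26821/2 + 9*√2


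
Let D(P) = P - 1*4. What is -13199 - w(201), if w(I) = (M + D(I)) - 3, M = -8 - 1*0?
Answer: -13385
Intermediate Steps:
D(P) = -4 + P (D(P) = P - 4 = -4 + P)
M = -8 (M = -8 + 0 = -8)
w(I) = -15 + I (w(I) = (-8 + (-4 + I)) - 3 = (-12 + I) - 3 = -15 + I)
-13199 - w(201) = -13199 - (-15 + 201) = -13199 - 1*186 = -13199 - 186 = -13385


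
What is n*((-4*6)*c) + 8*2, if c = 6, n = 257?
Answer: -36992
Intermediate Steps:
n*((-4*6)*c) + 8*2 = 257*(-4*6*6) + 8*2 = 257*(-24*6) + 16 = 257*(-144) + 16 = -37008 + 16 = -36992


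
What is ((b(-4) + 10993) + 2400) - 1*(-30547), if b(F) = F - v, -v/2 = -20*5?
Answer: 43736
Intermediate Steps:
v = 200 (v = -(-40)*5 = -2*(-100) = 200)
b(F) = -200 + F (b(F) = F - 1*200 = F - 200 = -200 + F)
((b(-4) + 10993) + 2400) - 1*(-30547) = (((-200 - 4) + 10993) + 2400) - 1*(-30547) = ((-204 + 10993) + 2400) + 30547 = (10789 + 2400) + 30547 = 13189 + 30547 = 43736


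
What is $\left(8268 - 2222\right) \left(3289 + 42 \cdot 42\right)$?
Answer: $30550438$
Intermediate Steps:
$\left(8268 - 2222\right) \left(3289 + 42 \cdot 42\right) = 6046 \left(3289 + 1764\right) = 6046 \cdot 5053 = 30550438$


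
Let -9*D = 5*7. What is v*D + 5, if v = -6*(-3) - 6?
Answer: -125/3 ≈ -41.667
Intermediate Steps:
D = -35/9 (D = -5*7/9 = -⅑*35 = -35/9 ≈ -3.8889)
v = 12 (v = 18 - 6 = 12)
v*D + 5 = 12*(-35/9) + 5 = -140/3 + 5 = -125/3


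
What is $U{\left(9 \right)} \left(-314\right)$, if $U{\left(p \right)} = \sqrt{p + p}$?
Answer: $- 942 \sqrt{2} \approx -1332.2$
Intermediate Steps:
$U{\left(p \right)} = \sqrt{2} \sqrt{p}$ ($U{\left(p \right)} = \sqrt{2 p} = \sqrt{2} \sqrt{p}$)
$U{\left(9 \right)} \left(-314\right) = \sqrt{2} \sqrt{9} \left(-314\right) = \sqrt{2} \cdot 3 \left(-314\right) = 3 \sqrt{2} \left(-314\right) = - 942 \sqrt{2}$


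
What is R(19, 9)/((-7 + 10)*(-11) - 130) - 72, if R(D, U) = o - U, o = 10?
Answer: -11737/163 ≈ -72.006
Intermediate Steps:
R(D, U) = 10 - U
R(19, 9)/((-7 + 10)*(-11) - 130) - 72 = (10 - 1*9)/((-7 + 10)*(-11) - 130) - 72 = (10 - 9)/(3*(-11) - 130) - 72 = 1/(-33 - 130) - 72 = 1/(-163) - 72 = -1/163*1 - 72 = -1/163 - 72 = -11737/163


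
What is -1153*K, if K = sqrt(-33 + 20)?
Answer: -1153*I*sqrt(13) ≈ -4157.2*I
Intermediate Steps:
K = I*sqrt(13) (K = sqrt(-13) = I*sqrt(13) ≈ 3.6056*I)
-1153*K = -1153*I*sqrt(13)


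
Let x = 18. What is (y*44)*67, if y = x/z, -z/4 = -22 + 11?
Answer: 1206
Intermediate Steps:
z = 44 (z = -4*(-22 + 11) = -4*(-11) = 44)
y = 9/22 (y = 18/44 = 18*(1/44) = 9/22 ≈ 0.40909)
(y*44)*67 = ((9/22)*44)*67 = 18*67 = 1206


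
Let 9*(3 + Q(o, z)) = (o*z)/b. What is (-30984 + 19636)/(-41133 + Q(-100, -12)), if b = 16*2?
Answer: 68088/246791 ≈ 0.27589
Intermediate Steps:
b = 32
Q(o, z) = -3 + o*z/288 (Q(o, z) = -3 + ((o*z)/32)/9 = -3 + ((o*z)*(1/32))/9 = -3 + (o*z/32)/9 = -3 + o*z/288)
(-30984 + 19636)/(-41133 + Q(-100, -12)) = (-30984 + 19636)/(-41133 + (-3 + (1/288)*(-100)*(-12))) = -11348/(-41133 + (-3 + 25/6)) = -11348/(-41133 + 7/6) = -11348/(-246791/6) = -11348*(-6/246791) = 68088/246791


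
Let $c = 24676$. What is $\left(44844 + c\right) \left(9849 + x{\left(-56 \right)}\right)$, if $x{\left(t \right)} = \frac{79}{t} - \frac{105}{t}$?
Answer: $\frac{4793143300}{7} \approx 6.8473 \cdot 10^{8}$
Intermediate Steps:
$x{\left(t \right)} = - \frac{26}{t}$
$\left(44844 + c\right) \left(9849 + x{\left(-56 \right)}\right) = \left(44844 + 24676\right) \left(9849 - \frac{26}{-56}\right) = 69520 \left(9849 - - \frac{13}{28}\right) = 69520 \left(9849 + \frac{13}{28}\right) = 69520 \cdot \frac{275785}{28} = \frac{4793143300}{7}$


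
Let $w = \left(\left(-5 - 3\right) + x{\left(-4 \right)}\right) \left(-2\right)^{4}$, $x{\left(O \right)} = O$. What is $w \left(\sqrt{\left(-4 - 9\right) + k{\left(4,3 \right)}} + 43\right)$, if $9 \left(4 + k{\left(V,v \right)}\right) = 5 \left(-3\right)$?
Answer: $-8256 - 128 i \sqrt{42} \approx -8256.0 - 829.54 i$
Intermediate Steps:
$k{\left(V,v \right)} = - \frac{17}{3}$ ($k{\left(V,v \right)} = -4 + \frac{5 \left(-3\right)}{9} = -4 + \frac{1}{9} \left(-15\right) = -4 - \frac{5}{3} = - \frac{17}{3}$)
$w = -192$ ($w = \left(\left(-5 - 3\right) - 4\right) \left(-2\right)^{4} = \left(-8 - 4\right) 16 = \left(-12\right) 16 = -192$)
$w \left(\sqrt{\left(-4 - 9\right) + k{\left(4,3 \right)}} + 43\right) = - 192 \left(\sqrt{\left(-4 - 9\right) - \frac{17}{3}} + 43\right) = - 192 \left(\sqrt{-13 - \frac{17}{3}} + 43\right) = - 192 \left(\sqrt{- \frac{56}{3}} + 43\right) = - 192 \left(\frac{2 i \sqrt{42}}{3} + 43\right) = - 192 \left(43 + \frac{2 i \sqrt{42}}{3}\right) = -8256 - 128 i \sqrt{42}$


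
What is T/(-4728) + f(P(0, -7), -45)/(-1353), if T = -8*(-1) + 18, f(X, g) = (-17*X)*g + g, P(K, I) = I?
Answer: 4249337/1066164 ≈ 3.9856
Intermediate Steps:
f(X, g) = g - 17*X*g (f(X, g) = -17*X*g + g = g - 17*X*g)
T = 26 (T = 8 + 18 = 26)
T/(-4728) + f(P(0, -7), -45)/(-1353) = 26/(-4728) - 45*(1 - 17*(-7))/(-1353) = 26*(-1/4728) - 45*(1 + 119)*(-1/1353) = -13/2364 - 45*120*(-1/1353) = -13/2364 - 5400*(-1/1353) = -13/2364 + 1800/451 = 4249337/1066164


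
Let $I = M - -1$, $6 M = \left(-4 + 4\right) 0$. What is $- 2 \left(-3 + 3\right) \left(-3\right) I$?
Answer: $0$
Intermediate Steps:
$M = 0$ ($M = \frac{\left(-4 + 4\right) 0}{6} = \frac{0 \cdot 0}{6} = \frac{1}{6} \cdot 0 = 0$)
$I = 1$ ($I = 0 - -1 = 0 + 1 = 1$)
$- 2 \left(-3 + 3\right) \left(-3\right) I = - 2 \left(-3 + 3\right) \left(-3\right) 1 = - 2 \cdot 0 \left(-3\right) 1 = \left(-2\right) 0 \cdot 1 = 0 \cdot 1 = 0$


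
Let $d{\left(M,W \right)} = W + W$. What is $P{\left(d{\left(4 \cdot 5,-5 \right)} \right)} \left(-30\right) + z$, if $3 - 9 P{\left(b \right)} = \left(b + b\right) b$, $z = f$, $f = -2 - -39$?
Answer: $\frac{2081}{3} \approx 693.67$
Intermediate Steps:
$d{\left(M,W \right)} = 2 W$
$f = 37$ ($f = -2 + 39 = 37$)
$z = 37$
$P{\left(b \right)} = \frac{1}{3} - \frac{2 b^{2}}{9}$ ($P{\left(b \right)} = \frac{1}{3} - \frac{\left(b + b\right) b}{9} = \frac{1}{3} - \frac{2 b b}{9} = \frac{1}{3} - \frac{2 b^{2}}{9}$)
$P{\left(d{\left(4 \cdot 5,-5 \right)} \right)} \left(-30\right) + z = \left(\frac{1}{3} - \frac{2 \left(2 \left(-5\right)\right)^{2}}{9}\right) \left(-30\right) + 37 = \left(\frac{1}{3} - \frac{2 \left(-10\right)^{2}}{9}\right) \left(-30\right) + 37 = \left(\frac{1}{3} - \frac{200}{9}\right) \left(-30\right) + 37 = \left(- \frac{197}{9}\right) \left(-30\right) + 37 = \frac{1970}{3} + 37 = \frac{2081}{3}$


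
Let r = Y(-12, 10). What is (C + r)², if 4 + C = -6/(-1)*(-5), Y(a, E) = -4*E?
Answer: 5476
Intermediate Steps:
C = -34 (C = -4 - 6/(-1)*(-5) = -4 - 6*(-1)*(-5) = -4 + 6*(-5) = -4 - 30 = -34)
r = -40 (r = -4*10 = -40)
(C + r)² = (-34 - 40)² = (-74)² = 5476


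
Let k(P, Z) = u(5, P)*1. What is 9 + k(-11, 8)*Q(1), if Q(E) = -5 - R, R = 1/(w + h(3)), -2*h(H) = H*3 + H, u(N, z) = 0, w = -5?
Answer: 9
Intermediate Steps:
h(H) = -2*H (h(H) = -(H*3 + H)/2 = -(3*H + H)/2 = -2*H)
R = -1/11 (R = 1/(-5 - 2*3) = 1/(-5 - 6) = 1/(-11) = -1/11 ≈ -0.090909)
Q(E) = -54/11 (Q(E) = -5 - 1*(-1/11) = -5 + 1/11 = -54/11)
k(P, Z) = 0 (k(P, Z) = 0*1 = 0)
9 + k(-11, 8)*Q(1) = 9 + 0*(-54/11) = 9 + 0 = 9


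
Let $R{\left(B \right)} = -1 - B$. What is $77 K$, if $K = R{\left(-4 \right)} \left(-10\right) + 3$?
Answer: $-2079$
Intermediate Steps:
$K = -27$ ($K = \left(-1 - -4\right) \left(-10\right) + 3 = \left(-1 + 4\right) \left(-10\right) + 3 = 3 \left(-10\right) + 3 = -30 + 3 = -27$)
$77 K = 77 \left(-27\right) = -2079$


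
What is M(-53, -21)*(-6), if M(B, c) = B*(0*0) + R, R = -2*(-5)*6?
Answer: -360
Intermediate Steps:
R = 60 (R = 10*6 = 60)
M(B, c) = 60 (M(B, c) = B*(0*0) + 60 = B*0 + 60 = 0 + 60 = 60)
M(-53, -21)*(-6) = 60*(-6) = -360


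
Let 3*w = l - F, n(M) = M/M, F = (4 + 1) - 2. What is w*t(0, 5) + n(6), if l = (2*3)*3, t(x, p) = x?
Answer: 1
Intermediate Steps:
F = 3 (F = 5 - 2 = 3)
l = 18 (l = 6*3 = 18)
n(M) = 1
w = 5 (w = (18 - 1*3)/3 = (18 - 3)/3 = (⅓)*15 = 5)
w*t(0, 5) + n(6) = 5*0 + 1 = 0 + 1 = 1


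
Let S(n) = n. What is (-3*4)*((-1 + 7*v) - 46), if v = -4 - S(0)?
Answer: 900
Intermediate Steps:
v = -4 (v = -4 - 1*0 = -4 + 0 = -4)
(-3*4)*((-1 + 7*v) - 46) = (-3*4)*((-1 + 7*(-4)) - 46) = -12*((-1 - 28) - 46) = -12*(-29 - 46) = -12*(-75) = 900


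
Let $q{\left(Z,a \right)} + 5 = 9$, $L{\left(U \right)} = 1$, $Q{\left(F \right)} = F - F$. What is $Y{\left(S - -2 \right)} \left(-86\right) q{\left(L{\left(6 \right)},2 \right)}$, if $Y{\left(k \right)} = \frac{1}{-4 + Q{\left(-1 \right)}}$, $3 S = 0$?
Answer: $86$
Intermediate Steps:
$Q{\left(F \right)} = 0$
$q{\left(Z,a \right)} = 4$ ($q{\left(Z,a \right)} = -5 + 9 = 4$)
$S = 0$ ($S = \frac{1}{3} \cdot 0 = 0$)
$Y{\left(k \right)} = - \frac{1}{4}$ ($Y{\left(k \right)} = \frac{1}{-4 + 0} = \frac{1}{-4} = - \frac{1}{4}$)
$Y{\left(S - -2 \right)} \left(-86\right) q{\left(L{\left(6 \right)},2 \right)} = \left(- \frac{1}{4}\right) \left(-86\right) 4 = \frac{43}{2} \cdot 4 = 86$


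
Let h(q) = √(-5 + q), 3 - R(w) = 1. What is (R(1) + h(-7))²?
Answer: -8 + 8*I*√3 ≈ -8.0 + 13.856*I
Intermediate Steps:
R(w) = 2 (R(w) = 3 - 1*1 = 3 - 1 = 2)
(R(1) + h(-7))² = (2 + √(-5 - 7))² = (2 + √(-12))² = (2 + 2*I*√3)²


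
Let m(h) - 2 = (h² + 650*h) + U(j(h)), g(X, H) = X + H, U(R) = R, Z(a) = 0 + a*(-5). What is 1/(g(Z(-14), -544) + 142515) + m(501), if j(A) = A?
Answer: 81979531315/142041 ≈ 5.7715e+5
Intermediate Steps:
Z(a) = -5*a (Z(a) = 0 - 5*a = -5*a)
g(X, H) = H + X
m(h) = 2 + h² + 651*h (m(h) = 2 + ((h² + 650*h) + h) = 2 + (h² + 651*h) = 2 + h² + 651*h)
1/(g(Z(-14), -544) + 142515) + m(501) = 1/((-544 - 5*(-14)) + 142515) + (2 + 501² + 651*501) = 1/((-544 + 70) + 142515) + (2 + 251001 + 326151) = 1/(-474 + 142515) + 577154 = 1/142041 + 577154 = 81979531315/142041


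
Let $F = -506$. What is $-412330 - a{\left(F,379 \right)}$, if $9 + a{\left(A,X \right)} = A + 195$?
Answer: $-412010$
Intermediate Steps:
$a{\left(A,X \right)} = 186 + A$ ($a{\left(A,X \right)} = -9 + \left(A + 195\right) = -9 + \left(195 + A\right) = 186 + A$)
$-412330 - a{\left(F,379 \right)} = -412330 - \left(186 - 506\right) = -412330 - -320 = -412330 + 320 = -412010$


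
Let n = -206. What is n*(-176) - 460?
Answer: 35796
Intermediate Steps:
n*(-176) - 460 = -206*(-176) - 460 = 36256 - 460 = 35796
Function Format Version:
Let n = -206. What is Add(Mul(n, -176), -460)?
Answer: 35796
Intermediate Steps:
Add(Mul(n, -176), -460) = Add(Mul(-206, -176), -460) = Add(36256, -460) = 35796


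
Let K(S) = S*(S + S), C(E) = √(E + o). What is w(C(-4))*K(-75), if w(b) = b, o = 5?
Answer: 11250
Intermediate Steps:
C(E) = √(5 + E) (C(E) = √(E + 5) = √(5 + E))
K(S) = 2*S² (K(S) = S*(2*S) = 2*S²)
w(C(-4))*K(-75) = √(5 - 4)*(2*(-75)²) = √1*(2*5625) = 1*11250 = 11250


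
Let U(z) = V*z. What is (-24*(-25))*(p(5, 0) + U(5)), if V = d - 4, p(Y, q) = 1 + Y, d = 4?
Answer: 3600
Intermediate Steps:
V = 0 (V = 4 - 4 = 0)
U(z) = 0 (U(z) = 0*z = 0)
(-24*(-25))*(p(5, 0) + U(5)) = (-24*(-25))*((1 + 5) + 0) = 600*(6 + 0) = 600*6 = 3600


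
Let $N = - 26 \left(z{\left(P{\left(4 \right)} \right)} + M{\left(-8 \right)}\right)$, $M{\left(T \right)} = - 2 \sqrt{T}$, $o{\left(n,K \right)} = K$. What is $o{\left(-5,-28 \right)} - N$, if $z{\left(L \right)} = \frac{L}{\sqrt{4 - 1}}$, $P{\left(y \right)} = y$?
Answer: $-28 + \frac{104 \sqrt{3}}{3} - 104 i \sqrt{2} \approx 32.044 - 147.08 i$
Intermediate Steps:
$z{\left(L \right)} = \frac{L \sqrt{3}}{3}$ ($z{\left(L \right)} = \frac{L}{\sqrt{3}} = L \frac{\sqrt{3}}{3} = \frac{L \sqrt{3}}{3}$)
$N = - \frac{104 \sqrt{3}}{3} + 104 i \sqrt{2}$ ($N = - 26 \left(\frac{1}{3} \cdot 4 \sqrt{3} - 2 \sqrt{-8}\right) = - 26 \left(\frac{4 \sqrt{3}}{3} - 2 \cdot 2 i \sqrt{2}\right) = - 26 \left(\frac{4 \sqrt{3}}{3} - 4 i \sqrt{2}\right) = - \frac{104 \sqrt{3}}{3} + 104 i \sqrt{2} \approx -60.044 + 147.08 i$)
$o{\left(-5,-28 \right)} - N = -28 - \left(- \frac{104 \sqrt{3}}{3} + 104 i \sqrt{2}\right) = -28 + \left(\frac{104 \sqrt{3}}{3} - 104 i \sqrt{2}\right) = -28 + \frac{104 \sqrt{3}}{3} - 104 i \sqrt{2}$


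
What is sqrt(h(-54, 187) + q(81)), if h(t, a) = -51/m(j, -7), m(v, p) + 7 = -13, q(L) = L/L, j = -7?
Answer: sqrt(355)/10 ≈ 1.8841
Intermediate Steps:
q(L) = 1
m(v, p) = -20 (m(v, p) = -7 - 13 = -20)
h(t, a) = 51/20 (h(t, a) = -51/(-20) = -51*(-1/20) = 51/20)
sqrt(h(-54, 187) + q(81)) = sqrt(51/20 + 1) = sqrt(71/20) = sqrt(355)/10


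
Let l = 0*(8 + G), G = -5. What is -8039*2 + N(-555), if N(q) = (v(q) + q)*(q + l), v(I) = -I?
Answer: -16078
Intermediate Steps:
l = 0 (l = 0*(8 - 5) = 0*3 = 0)
N(q) = 0 (N(q) = (-q + q)*(q + 0) = 0*q = 0)
-8039*2 + N(-555) = -8039*2 + 0 = -16078 + 0 = -16078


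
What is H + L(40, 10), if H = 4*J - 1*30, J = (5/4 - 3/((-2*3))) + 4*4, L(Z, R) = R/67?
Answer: 2757/67 ≈ 41.149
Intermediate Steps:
L(Z, R) = R/67 (L(Z, R) = R*(1/67) = R/67)
J = 71/4 (J = (5*(1/4) - 3/(-6)) + 16 = (5/4 - 3*(-1/6)) + 16 = (5/4 + 1/2) + 16 = 7/4 + 16 = 71/4 ≈ 17.750)
H = 41 (H = 4*(71/4) - 1*30 = 71 - 30 = 41)
H + L(40, 10) = 41 + (1/67)*10 = 41 + 10/67 = 2757/67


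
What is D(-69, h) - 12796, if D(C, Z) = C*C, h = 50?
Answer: -8035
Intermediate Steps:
D(C, Z) = C²
D(-69, h) - 12796 = (-69)² - 12796 = 4761 - 12796 = -8035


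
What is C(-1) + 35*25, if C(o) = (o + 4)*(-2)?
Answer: 869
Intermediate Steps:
C(o) = -8 - 2*o (C(o) = (4 + o)*(-2) = -8 - 2*o)
C(-1) + 35*25 = (-8 - 2*(-1)) + 35*25 = (-8 + 2) + 875 = -6 + 875 = 869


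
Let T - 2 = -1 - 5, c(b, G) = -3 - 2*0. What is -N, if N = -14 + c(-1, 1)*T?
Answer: 2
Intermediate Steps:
c(b, G) = -3 (c(b, G) = -3 + 0 = -3)
T = -4 (T = 2 + (-1 - 5) = 2 - 6 = -4)
N = -2 (N = -14 - 3*(-4) = -14 + 12 = -2)
-N = -1*(-2) = 2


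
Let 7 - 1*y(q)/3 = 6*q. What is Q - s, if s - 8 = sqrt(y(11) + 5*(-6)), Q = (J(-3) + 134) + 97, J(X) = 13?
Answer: 236 - 3*I*sqrt(23) ≈ 236.0 - 14.387*I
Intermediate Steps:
Q = 244 (Q = (13 + 134) + 97 = 147 + 97 = 244)
y(q) = 21 - 18*q
s = 8 + 3*I*sqrt(23) (s = 8 + sqrt((21 - 18*11) + 5*(-6)) = 8 + sqrt((21 - 198) - 30) = 8 + sqrt(-177 - 30) = 8 + sqrt(-207) = 8 + 3*I*sqrt(23) ≈ 8.0 + 14.387*I)
Q - s = 244 - (8 + 3*I*sqrt(23)) = 244 + (-8 - 3*I*sqrt(23)) = 236 - 3*I*sqrt(23)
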